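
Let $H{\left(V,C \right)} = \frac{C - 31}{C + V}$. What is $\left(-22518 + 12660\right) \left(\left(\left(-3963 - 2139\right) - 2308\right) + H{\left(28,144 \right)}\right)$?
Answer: $\frac{7129340103}{86} \approx 8.2899 \cdot 10^{7}$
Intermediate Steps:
$H{\left(V,C \right)} = \frac{-31 + C}{C + V}$
$\left(-22518 + 12660\right) \left(\left(\left(-3963 - 2139\right) - 2308\right) + H{\left(28,144 \right)}\right) = \left(-22518 + 12660\right) \left(\left(\left(-3963 - 2139\right) - 2308\right) + \frac{-31 + 144}{144 + 28}\right) = - 9858 \left(\left(-6102 - 2308\right) + \frac{1}{172} \cdot 113\right) = - 9858 \left(-8410 + \frac{1}{172} \cdot 113\right) = - 9858 \left(-8410 + \frac{113}{172}\right) = \left(-9858\right) \left(- \frac{1446407}{172}\right) = \frac{7129340103}{86}$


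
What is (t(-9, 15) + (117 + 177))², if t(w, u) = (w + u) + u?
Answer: 99225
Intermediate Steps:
t(w, u) = w + 2*u (t(w, u) = (u + w) + u = w + 2*u)
(t(-9, 15) + (117 + 177))² = ((-9 + 2*15) + (117 + 177))² = ((-9 + 30) + 294)² = (21 + 294)² = 315² = 99225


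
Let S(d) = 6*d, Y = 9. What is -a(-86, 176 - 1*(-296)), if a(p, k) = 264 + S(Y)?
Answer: -318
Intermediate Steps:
a(p, k) = 318 (a(p, k) = 264 + 6*9 = 264 + 54 = 318)
-a(-86, 176 - 1*(-296)) = -1*318 = -318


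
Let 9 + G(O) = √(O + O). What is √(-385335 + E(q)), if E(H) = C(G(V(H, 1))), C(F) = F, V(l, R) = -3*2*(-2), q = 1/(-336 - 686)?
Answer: √(-385344 + 2*√6) ≈ 620.76*I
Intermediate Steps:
q = -1/1022 (q = 1/(-1022) = -1/1022 ≈ -0.00097847)
V(l, R) = 12 (V(l, R) = -6*(-2) = 12)
G(O) = -9 + √2*√O (G(O) = -9 + √(O + O) = -9 + √(2*O) = -9 + √2*√O)
E(H) = -9 + 2*√6 (E(H) = -9 + √2*√12 = -9 + √2*(2*√3) = -9 + 2*√6)
√(-385335 + E(q)) = √(-385335 + (-9 + 2*√6)) = √(-385344 + 2*√6)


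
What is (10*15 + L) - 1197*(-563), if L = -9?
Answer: 674052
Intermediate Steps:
(10*15 + L) - 1197*(-563) = (10*15 - 9) - 1197*(-563) = (150 - 9) + 673911 = 141 + 673911 = 674052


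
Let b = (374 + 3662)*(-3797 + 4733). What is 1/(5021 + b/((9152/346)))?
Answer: 11/1626244 ≈ 6.7641e-6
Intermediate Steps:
b = 3777696 (b = 4036*936 = 3777696)
1/(5021 + b/((9152/346))) = 1/(5021 + 3777696/((9152/346))) = 1/(5021 + 3777696/((9152*(1/346)))) = 1/(5021 + 3777696/(4576/173)) = 1/(5021 + 3777696*(173/4576)) = 1/(5021 + 1571013/11) = 1/(1626244/11) = 11/1626244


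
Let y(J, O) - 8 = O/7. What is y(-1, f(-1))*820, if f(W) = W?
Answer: 45100/7 ≈ 6442.9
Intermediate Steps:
y(J, O) = 8 + O/7
y(-1, f(-1))*820 = (8 + (⅐)*(-1))*820 = (8 - ⅐)*820 = (55/7)*820 = 45100/7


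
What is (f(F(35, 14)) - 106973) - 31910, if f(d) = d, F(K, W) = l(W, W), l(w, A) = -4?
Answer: -138887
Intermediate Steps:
F(K, W) = -4
(f(F(35, 14)) - 106973) - 31910 = (-4 - 106973) - 31910 = -106977 - 31910 = -138887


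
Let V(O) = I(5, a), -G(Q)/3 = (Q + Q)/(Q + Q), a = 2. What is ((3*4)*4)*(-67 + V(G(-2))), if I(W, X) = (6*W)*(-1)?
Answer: -4656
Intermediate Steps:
G(Q) = -3 (G(Q) = -3*(Q + Q)/(Q + Q) = -3*2*Q/(2*Q) = -3*2*Q*1/(2*Q) = -3*1 = -3)
I(W, X) = -6*W
V(O) = -30 (V(O) = -6*5 = -30)
((3*4)*4)*(-67 + V(G(-2))) = ((3*4)*4)*(-67 - 30) = (12*4)*(-97) = 48*(-97) = -4656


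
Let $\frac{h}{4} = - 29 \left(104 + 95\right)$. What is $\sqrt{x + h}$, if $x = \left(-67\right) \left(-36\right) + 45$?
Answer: $i \sqrt{20627} \approx 143.62 i$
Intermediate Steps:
$x = 2457$ ($x = 2412 + 45 = 2457$)
$h = -23084$ ($h = 4 \left(- 29 \left(104 + 95\right)\right) = 4 \left(\left(-29\right) 199\right) = 4 \left(-5771\right) = -23084$)
$\sqrt{x + h} = \sqrt{2457 - 23084} = \sqrt{-20627} = i \sqrt{20627}$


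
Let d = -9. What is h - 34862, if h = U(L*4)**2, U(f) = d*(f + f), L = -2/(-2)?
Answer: -29678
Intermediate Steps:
L = 1 (L = -2*(-1/2) = 1)
U(f) = -18*f (U(f) = -9*(f + f) = -18*f)
h = 5184 (h = (-18*4)**2 = (-72)**2 = 5184)
h - 34862 = 5184 - 34862 = -29678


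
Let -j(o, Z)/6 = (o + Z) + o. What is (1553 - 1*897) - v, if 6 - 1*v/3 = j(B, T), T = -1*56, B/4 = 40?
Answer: -4114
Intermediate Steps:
B = 160 (B = 4*40 = 160)
T = -56
j(o, Z) = -12*o - 6*Z (j(o, Z) = -6*((o + Z) + o) = -6*((Z + o) + o) = -6*(Z + 2*o) = -12*o - 6*Z)
v = 4770 (v = 18 - 3*(-12*160 - 6*(-56)) = 18 - 3*(-1920 + 336) = 18 - 3*(-1584) = 18 + 4752 = 4770)
(1553 - 1*897) - v = (1553 - 1*897) - 1*4770 = (1553 - 897) - 4770 = 656 - 4770 = -4114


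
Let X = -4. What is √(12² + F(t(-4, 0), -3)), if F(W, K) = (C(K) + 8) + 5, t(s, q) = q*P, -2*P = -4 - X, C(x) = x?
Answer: √154 ≈ 12.410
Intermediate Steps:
P = 0 (P = -(-4 - 1*(-4))/2 = -(-4 + 4)/2 = -½*0 = 0)
t(s, q) = 0 (t(s, q) = q*0 = 0)
F(W, K) = 13 + K (F(W, K) = (K + 8) + 5 = (8 + K) + 5 = 13 + K)
√(12² + F(t(-4, 0), -3)) = √(12² + (13 - 3)) = √(144 + 10) = √154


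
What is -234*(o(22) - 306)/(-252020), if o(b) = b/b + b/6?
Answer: -17628/63005 ≈ -0.27979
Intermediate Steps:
o(b) = 1 + b/6 (o(b) = 1 + b*(1/6) = 1 + b/6)
-234*(o(22) - 306)/(-252020) = -234*((1 + (1/6)*22) - 306)/(-252020) = -234*((1 + 11/3) - 306)*(-1/252020) = -234*(14/3 - 306)*(-1/252020) = -234*(-904/3)*(-1/252020) = 70512*(-1/252020) = -17628/63005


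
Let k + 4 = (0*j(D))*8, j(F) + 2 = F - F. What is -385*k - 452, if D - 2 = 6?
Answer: 1088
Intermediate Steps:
D = 8 (D = 2 + 6 = 8)
j(F) = -2 (j(F) = -2 + (F - F) = -2 + 0 = -2)
k = -4 (k = -4 + (0*(-2))*8 = -4 + 0*8 = -4 + 0 = -4)
-385*k - 452 = -385*(-4) - 452 = 1540 - 452 = 1088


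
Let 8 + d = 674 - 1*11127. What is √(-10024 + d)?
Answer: I*√20485 ≈ 143.13*I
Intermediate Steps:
d = -10461 (d = -8 + (674 - 1*11127) = -8 + (674 - 11127) = -8 - 10453 = -10461)
√(-10024 + d) = √(-10024 - 10461) = √(-20485) = I*√20485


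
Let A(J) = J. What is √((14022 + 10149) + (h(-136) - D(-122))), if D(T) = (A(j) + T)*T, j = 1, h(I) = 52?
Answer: √9461 ≈ 97.268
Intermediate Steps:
D(T) = T*(1 + T) (D(T) = (1 + T)*T = T*(1 + T))
√((14022 + 10149) + (h(-136) - D(-122))) = √((14022 + 10149) + (52 - (-122)*(1 - 122))) = √(24171 + (52 - (-122)*(-121))) = √(24171 + (52 - 1*14762)) = √(24171 + (52 - 14762)) = √(24171 - 14710) = √9461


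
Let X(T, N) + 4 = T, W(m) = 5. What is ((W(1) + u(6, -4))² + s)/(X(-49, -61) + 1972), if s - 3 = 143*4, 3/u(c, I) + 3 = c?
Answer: 611/1919 ≈ 0.31840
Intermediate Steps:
u(c, I) = 3/(-3 + c)
X(T, N) = -4 + T
s = 575 (s = 3 + 143*4 = 3 + 572 = 575)
((W(1) + u(6, -4))² + s)/(X(-49, -61) + 1972) = ((5 + 3/(-3 + 6))² + 575)/((-4 - 49) + 1972) = ((5 + 3/3)² + 575)/(-53 + 1972) = ((5 + 3*(⅓))² + 575)/1919 = ((5 + 1)² + 575)*(1/1919) = (6² + 575)*(1/1919) = (36 + 575)*(1/1919) = 611*(1/1919) = 611/1919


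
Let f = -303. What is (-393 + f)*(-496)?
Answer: 345216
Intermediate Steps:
(-393 + f)*(-496) = (-393 - 303)*(-496) = -696*(-496) = 345216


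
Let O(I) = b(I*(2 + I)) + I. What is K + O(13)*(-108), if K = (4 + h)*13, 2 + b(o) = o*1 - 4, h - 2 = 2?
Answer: -21712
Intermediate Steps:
h = 4 (h = 2 + 2 = 4)
b(o) = -6 + o (b(o) = -2 + (o*1 - 4) = -2 + (o - 4) = -2 + (-4 + o) = -6 + o)
K = 104 (K = (4 + 4)*13 = 8*13 = 104)
O(I) = -6 + I + I*(2 + I) (O(I) = (-6 + I*(2 + I)) + I = -6 + I + I*(2 + I))
K + O(13)*(-108) = 104 + (-6 + 13 + 13*(2 + 13))*(-108) = 104 + (-6 + 13 + 13*15)*(-108) = 104 + (-6 + 13 + 195)*(-108) = 104 + 202*(-108) = 104 - 21816 = -21712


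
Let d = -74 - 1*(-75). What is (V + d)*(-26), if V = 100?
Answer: -2626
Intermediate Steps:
d = 1 (d = -74 + 75 = 1)
(V + d)*(-26) = (100 + 1)*(-26) = 101*(-26) = -2626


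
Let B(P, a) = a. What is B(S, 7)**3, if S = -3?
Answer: 343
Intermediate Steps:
B(S, 7)**3 = 7**3 = 343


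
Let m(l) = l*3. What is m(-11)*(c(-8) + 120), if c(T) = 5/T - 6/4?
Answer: -31119/8 ≈ -3889.9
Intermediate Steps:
c(T) = -3/2 + 5/T (c(T) = 5/T - 6*¼ = 5/T - 3/2 = -3/2 + 5/T)
m(l) = 3*l
m(-11)*(c(-8) + 120) = (3*(-11))*((-3/2 + 5/(-8)) + 120) = -33*((-3/2 + 5*(-⅛)) + 120) = -33*((-3/2 - 5/8) + 120) = -33*(-17/8 + 120) = -33*943/8 = -31119/8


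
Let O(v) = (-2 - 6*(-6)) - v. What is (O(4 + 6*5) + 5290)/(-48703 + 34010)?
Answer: -5290/14693 ≈ -0.36004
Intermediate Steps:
O(v) = 34 - v (O(v) = (-2 + 36) - v = 34 - v)
(O(4 + 6*5) + 5290)/(-48703 + 34010) = ((34 - (4 + 6*5)) + 5290)/(-48703 + 34010) = ((34 - (4 + 30)) + 5290)/(-14693) = ((34 - 1*34) + 5290)*(-1/14693) = ((34 - 34) + 5290)*(-1/14693) = (0 + 5290)*(-1/14693) = 5290*(-1/14693) = -5290/14693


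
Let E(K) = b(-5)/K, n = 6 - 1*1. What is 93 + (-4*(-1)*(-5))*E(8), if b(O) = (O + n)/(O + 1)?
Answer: 93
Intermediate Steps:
n = 5 (n = 6 - 1 = 5)
b(O) = (5 + O)/(1 + O) (b(O) = (O + 5)/(O + 1) = (5 + O)/(1 + O))
E(K) = 0 (E(K) = ((5 - 5)/(1 - 5))/K = (0/(-4))/K = (-¼*0)/K = 0/K = 0)
93 + (-4*(-1)*(-5))*E(8) = 93 + (-4*(-1)*(-5))*0 = 93 + (4*(-5))*0 = 93 - 20*0 = 93 + 0 = 93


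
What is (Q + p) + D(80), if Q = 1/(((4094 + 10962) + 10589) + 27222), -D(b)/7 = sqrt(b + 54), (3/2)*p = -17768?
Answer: -1878681709/158601 - 7*sqrt(134) ≈ -11926.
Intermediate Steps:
p = -35536/3 (p = (2/3)*(-17768) = -35536/3 ≈ -11845.)
D(b) = -7*sqrt(54 + b) (D(b) = -7*sqrt(b + 54) = -7*sqrt(54 + b))
Q = 1/52867 (Q = 1/((15056 + 10589) + 27222) = 1/(25645 + 27222) = 1/52867 ≈ 1.8915e-5)
(Q + p) + D(80) = (1/52867 - 35536/3) - 7*sqrt(54 + 80) = -1878681709/158601 - 7*sqrt(134)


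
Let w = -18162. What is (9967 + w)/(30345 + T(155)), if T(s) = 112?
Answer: -8195/30457 ≈ -0.26907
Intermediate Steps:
(9967 + w)/(30345 + T(155)) = (9967 - 18162)/(30345 + 112) = -8195/30457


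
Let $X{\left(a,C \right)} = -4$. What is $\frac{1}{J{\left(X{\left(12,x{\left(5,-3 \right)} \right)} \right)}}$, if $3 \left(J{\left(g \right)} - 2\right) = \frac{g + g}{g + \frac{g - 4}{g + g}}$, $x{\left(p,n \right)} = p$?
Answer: $\frac{9}{26} \approx 0.34615$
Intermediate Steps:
$J{\left(g \right)} = 2 + \frac{2 g}{3 \left(g + \frac{-4 + g}{2 g}\right)}$ ($J{\left(g \right)} = 2 + \frac{\left(g + g\right) \frac{1}{g + \frac{g - 4}{g + g}}}{3} = 2 + \frac{2 g \frac{1}{g + \frac{-4 + g}{2 g}}}{3} = 2 + \frac{2 g}{3 \left(g + \frac{-4 + g}{2 g}\right)}$)
$\frac{1}{J{\left(X{\left(12,x{\left(5,-3 \right)} \right)} \right)}} = \frac{1}{\frac{2}{3} \frac{1}{-4 - 4 + 2 \left(-4\right)^{2}} \left(-12 + 3 \left(-4\right) + 8 \left(-4\right)^{2}\right)} = \frac{1}{\frac{2}{3} \frac{1}{-4 - 4 + 2 \cdot 16} \left(-12 - 12 + 8 \cdot 16\right)} = \frac{1}{\frac{2}{3} \frac{1}{-4 - 4 + 32} \left(-12 - 12 + 128\right)} = \frac{1}{\frac{2}{3} \cdot \frac{1}{24} \cdot 104} = \frac{1}{\frac{26}{9}} = \frac{9}{26}$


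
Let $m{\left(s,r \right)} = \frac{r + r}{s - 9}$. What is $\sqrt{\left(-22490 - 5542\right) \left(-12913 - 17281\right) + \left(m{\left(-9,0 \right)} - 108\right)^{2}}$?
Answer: $4 \sqrt{52900617} \approx 29093.0$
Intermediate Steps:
$m{\left(s,r \right)} = \frac{2 r}{-9 + s}$
$\sqrt{\left(-22490 - 5542\right) \left(-12913 - 17281\right) + \left(m{\left(-9,0 \right)} - 108\right)^{2}} = \sqrt{\left(-22490 - 5542\right) \left(-12913 - 17281\right) + \left(2 \cdot 0 \frac{1}{-9 - 9} - 108\right)^{2}} = \sqrt{\left(-28032\right) \left(-30194\right) + \left(2 \cdot 0 \frac{1}{-18} - 108\right)^{2}} = \sqrt{846398208 + \left(2 \cdot 0 \left(- \frac{1}{18}\right) - 108\right)^{2}} = \sqrt{846398208 + \left(0 - 108\right)^{2}} = \sqrt{846398208 + \left(-108\right)^{2}} = \sqrt{846398208 + 11664} = \sqrt{846409872} = 4 \sqrt{52900617}$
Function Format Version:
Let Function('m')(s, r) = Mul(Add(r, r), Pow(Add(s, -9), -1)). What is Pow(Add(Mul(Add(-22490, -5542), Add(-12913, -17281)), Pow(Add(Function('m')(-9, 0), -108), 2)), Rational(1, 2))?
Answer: Mul(4, Pow(52900617, Rational(1, 2))) ≈ 29093.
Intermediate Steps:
Function('m')(s, r) = Mul(2, r, Pow(Add(-9, s), -1)) (Function('m')(s, r) = Mul(Mul(2, r), Pow(Add(-9, s), -1)) = Mul(2, r, Pow(Add(-9, s), -1)))
Pow(Add(Mul(Add(-22490, -5542), Add(-12913, -17281)), Pow(Add(Function('m')(-9, 0), -108), 2)), Rational(1, 2)) = Pow(Add(Mul(Add(-22490, -5542), Add(-12913, -17281)), Pow(Add(Mul(2, 0, Pow(Add(-9, -9), -1)), -108), 2)), Rational(1, 2)) = Pow(Add(Mul(-28032, -30194), Pow(Add(Mul(2, 0, Pow(-18, -1)), -108), 2)), Rational(1, 2)) = Pow(Add(846398208, Pow(Add(Mul(2, 0, Rational(-1, 18)), -108), 2)), Rational(1, 2)) = Pow(Add(846398208, Pow(Add(0, -108), 2)), Rational(1, 2)) = Pow(Add(846398208, Pow(-108, 2)), Rational(1, 2)) = Pow(Add(846398208, 11664), Rational(1, 2)) = Pow(846409872, Rational(1, 2)) = Mul(4, Pow(52900617, Rational(1, 2)))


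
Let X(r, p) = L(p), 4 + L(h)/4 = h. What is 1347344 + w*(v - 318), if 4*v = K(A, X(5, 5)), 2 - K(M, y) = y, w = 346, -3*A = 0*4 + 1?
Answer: 1237143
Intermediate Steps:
L(h) = -16 + 4*h
X(r, p) = -16 + 4*p
A = -1/3 (A = -(0*4 + 1)/3 = -(0 + 1)/3 = -1/3*1 = -1/3 ≈ -0.33333)
K(M, y) = 2 - y
v = -1/2 (v = (2 - (-16 + 4*5))/4 = (2 - (-16 + 20))/4 = (2 - 1*4)/4 = (2 - 4)/4 = (1/4)*(-2) = -1/2 ≈ -0.50000)
1347344 + w*(v - 318) = 1347344 + 346*(-1/2 - 318) = 1347344 + 346*(-637/2) = 1347344 - 110201 = 1237143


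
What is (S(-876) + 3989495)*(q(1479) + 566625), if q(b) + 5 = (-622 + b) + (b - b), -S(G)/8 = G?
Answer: 2267923532931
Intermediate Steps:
S(G) = -8*G
q(b) = -627 + b (q(b) = -5 + ((-622 + b) + (b - b)) = -5 + ((-622 + b) + 0) = -5 + (-622 + b) = -627 + b)
(S(-876) + 3989495)*(q(1479) + 566625) = (-8*(-876) + 3989495)*((-627 + 1479) + 566625) = (7008 + 3989495)*(852 + 566625) = 3996503*567477 = 2267923532931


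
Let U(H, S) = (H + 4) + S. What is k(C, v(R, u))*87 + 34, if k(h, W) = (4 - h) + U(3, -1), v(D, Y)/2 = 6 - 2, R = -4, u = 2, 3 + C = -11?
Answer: 2122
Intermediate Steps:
C = -14 (C = -3 - 11 = -14)
U(H, S) = 4 + H + S (U(H, S) = (4 + H) + S = 4 + H + S)
v(D, Y) = 8 (v(D, Y) = 2*(6 - 2) = 2*4 = 8)
k(h, W) = 10 - h (k(h, W) = (4 - h) + (4 + 3 - 1) = (4 - h) + 6 = 10 - h)
k(C, v(R, u))*87 + 34 = (10 - 1*(-14))*87 + 34 = (10 + 14)*87 + 34 = 24*87 + 34 = 2088 + 34 = 2122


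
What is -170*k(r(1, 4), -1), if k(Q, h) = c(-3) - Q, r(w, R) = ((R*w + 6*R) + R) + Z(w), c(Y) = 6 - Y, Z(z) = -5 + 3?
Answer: 3570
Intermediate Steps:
Z(z) = -2
r(w, R) = -2 + 7*R + R*w (r(w, R) = ((R*w + 6*R) + R) - 2 = ((6*R + R*w) + R) - 2 = (7*R + R*w) - 2 = -2 + 7*R + R*w)
k(Q, h) = 9 - Q (k(Q, h) = (6 - 1*(-3)) - Q = (6 + 3) - Q = 9 - Q)
-170*k(r(1, 4), -1) = -170*(9 - (-2 + 7*4 + 4*1)) = -170*(9 - (-2 + 28 + 4)) = -170*(9 - 1*30) = -170*(9 - 30) = -170*(-21) = 3570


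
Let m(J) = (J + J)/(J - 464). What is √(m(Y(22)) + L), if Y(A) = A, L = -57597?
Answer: I*√2813099939/221 ≈ 239.99*I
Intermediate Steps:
m(J) = 2*J/(-464 + J) (m(J) = (2*J)/(-464 + J) = 2*J/(-464 + J))
√(m(Y(22)) + L) = √(2*22/(-464 + 22) - 57597) = √(2*22/(-442) - 57597) = √(2*22*(-1/442) - 57597) = √(-22/221 - 57597) = √(-12728959/221) = I*√2813099939/221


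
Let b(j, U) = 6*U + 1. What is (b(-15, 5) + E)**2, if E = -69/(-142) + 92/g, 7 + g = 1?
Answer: 47348161/181476 ≈ 260.91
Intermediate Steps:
g = -6 (g = -7 + 1 = -6)
b(j, U) = 1 + 6*U
E = -6325/426 (E = -69/(-142) + 92/(-6) = -69*(-1/142) + 92*(-1/6) = 69/142 - 46/3 = -6325/426 ≈ -14.847)
(b(-15, 5) + E)**2 = ((1 + 6*5) - 6325/426)**2 = ((1 + 30) - 6325/426)**2 = (31 - 6325/426)**2 = (6881/426)**2 = 47348161/181476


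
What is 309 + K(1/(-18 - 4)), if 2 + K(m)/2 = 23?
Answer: 351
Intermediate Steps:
K(m) = 42 (K(m) = -4 + 2*23 = -4 + 46 = 42)
309 + K(1/(-18 - 4)) = 309 + 42 = 351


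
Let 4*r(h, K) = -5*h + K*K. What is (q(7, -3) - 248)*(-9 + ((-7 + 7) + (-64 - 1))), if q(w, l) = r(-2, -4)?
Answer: 17871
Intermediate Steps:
r(h, K) = -5*h/4 + K**2/4 (r(h, K) = (-5*h + K*K)/4 = (-5*h + K**2)/4 = (K**2 - 5*h)/4 = -5*h/4 + K**2/4)
q(w, l) = 13/2 (q(w, l) = -5/4*(-2) + (1/4)*(-4)**2 = 5/2 + (1/4)*16 = 5/2 + 4 = 13/2)
(q(7, -3) - 248)*(-9 + ((-7 + 7) + (-64 - 1))) = (13/2 - 248)*(-9 + ((-7 + 7) + (-64 - 1))) = -483*(-9 + (0 - 65))/2 = -483*(-9 - 65)/2 = -483/2*(-74) = 17871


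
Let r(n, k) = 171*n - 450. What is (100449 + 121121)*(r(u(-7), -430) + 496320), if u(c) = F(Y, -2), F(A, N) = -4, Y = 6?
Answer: 109718362020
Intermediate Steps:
u(c) = -4
r(n, k) = -450 + 171*n
(100449 + 121121)*(r(u(-7), -430) + 496320) = (100449 + 121121)*((-450 + 171*(-4)) + 496320) = 221570*((-450 - 684) + 496320) = 221570*(-1134 + 496320) = 221570*495186 = 109718362020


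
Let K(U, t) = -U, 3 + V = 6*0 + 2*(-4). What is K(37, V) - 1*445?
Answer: -482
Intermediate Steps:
V = -11 (V = -3 + (6*0 + 2*(-4)) = -3 + (0 - 8) = -3 - 8 = -11)
K(37, V) - 1*445 = -1*37 - 1*445 = -37 - 445 = -482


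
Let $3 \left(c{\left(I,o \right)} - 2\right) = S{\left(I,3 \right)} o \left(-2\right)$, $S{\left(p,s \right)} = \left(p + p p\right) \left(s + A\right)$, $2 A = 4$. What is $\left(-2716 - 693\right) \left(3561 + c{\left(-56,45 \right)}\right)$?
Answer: $1562811733$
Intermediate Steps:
$A = 2$ ($A = \frac{1}{2} \cdot 4 = 2$)
$S{\left(p,s \right)} = \left(2 + s\right) \left(p + p^{2}\right)$ ($S{\left(p,s \right)} = \left(p + p p\right) \left(s + 2\right) = \left(p + p^{2}\right) \left(2 + s\right) = \left(2 + s\right) \left(p + p^{2}\right)$)
$c{\left(I,o \right)} = 2 - \frac{2 I o \left(5 + 5 I\right)}{3}$ ($c{\left(I,o \right)} = 2 + \frac{I \left(2 + 3 + 2 I + I 3\right) o \left(-2\right)}{3} = 2 + \frac{I \left(2 + 3 + 2 I + 3 I\right) o \left(-2\right)}{3} = 2 + \frac{I \left(5 + 5 I\right) o \left(-2\right)}{3} = 2 + \frac{I o \left(5 + 5 I\right) \left(-2\right)}{3} = 2 + \frac{\left(-2\right) I o \left(5 + 5 I\right)}{3} = 2 - \frac{2 I o \left(5 + 5 I\right)}{3}$)
$\left(-2716 - 693\right) \left(3561 + c{\left(-56,45 \right)}\right) = \left(-2716 - 693\right) \left(3561 + \left(2 - \left(- \frac{560}{3}\right) 45 \left(1 - 56\right)\right)\right) = - 3409 \left(3561 + \left(2 - \left(- \frac{560}{3}\right) 45 \left(-55\right)\right)\right) = - 3409 \left(3561 + \left(2 - 462000\right)\right) = - 3409 \left(3561 - 461998\right) = \left(-3409\right) \left(-458437\right) = 1562811733$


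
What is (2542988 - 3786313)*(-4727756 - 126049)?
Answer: 6034857101625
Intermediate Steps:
(2542988 - 3786313)*(-4727756 - 126049) = -1243325*(-4853805) = 6034857101625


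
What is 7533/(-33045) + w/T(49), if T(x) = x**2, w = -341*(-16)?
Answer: 54068929/26447015 ≈ 2.0444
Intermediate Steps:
w = 5456
7533/(-33045) + w/T(49) = 7533/(-33045) + 5456/(49**2) = 7533*(-1/33045) + 5456/2401 = -2511/11015 + 5456*(1/2401) = -2511/11015 + 5456/2401 = 54068929/26447015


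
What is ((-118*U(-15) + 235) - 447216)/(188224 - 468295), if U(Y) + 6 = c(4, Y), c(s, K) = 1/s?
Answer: 297535/186714 ≈ 1.5935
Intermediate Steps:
U(Y) = -23/4 (U(Y) = -6 + 1/4 = -6 + ¼ = -23/4)
((-118*U(-15) + 235) - 447216)/(188224 - 468295) = ((-118*(-23/4) + 235) - 447216)/(188224 - 468295) = ((1357/2 + 235) - 447216)/(-280071) = (1827/2 - 447216)*(-1/280071) = -892605/2*(-1/280071) = 297535/186714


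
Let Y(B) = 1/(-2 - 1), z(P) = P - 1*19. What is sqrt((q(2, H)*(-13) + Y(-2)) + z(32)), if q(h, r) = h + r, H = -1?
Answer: I*sqrt(3)/3 ≈ 0.57735*I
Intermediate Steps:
z(P) = -19 + P (z(P) = P - 19 = -19 + P)
Y(B) = -1/3 (Y(B) = 1/(-3) = -1/3)
sqrt((q(2, H)*(-13) + Y(-2)) + z(32)) = sqrt(((2 - 1)*(-13) - 1/3) + (-19 + 32)) = sqrt((1*(-13) - 1/3) + 13) = sqrt((-13 - 1/3) + 13) = sqrt(-40/3 + 13) = sqrt(-1/3) = I*sqrt(3)/3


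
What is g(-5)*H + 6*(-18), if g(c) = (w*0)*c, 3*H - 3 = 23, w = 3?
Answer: -108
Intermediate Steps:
H = 26/3 (H = 1 + (1/3)*23 = 1 + 23/3 = 26/3 ≈ 8.6667)
g(c) = 0 (g(c) = (3*0)*c = 0*c = 0)
g(-5)*H + 6*(-18) = 0*(26/3) + 6*(-18) = 0 - 108 = -108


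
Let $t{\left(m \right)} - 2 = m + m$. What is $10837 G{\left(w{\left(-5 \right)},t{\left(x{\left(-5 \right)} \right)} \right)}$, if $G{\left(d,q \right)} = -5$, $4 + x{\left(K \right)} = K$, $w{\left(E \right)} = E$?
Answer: $-54185$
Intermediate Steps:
$x{\left(K \right)} = -4 + K$
$t{\left(m \right)} = 2 + 2 m$ ($t{\left(m \right)} = 2 + \left(m + m\right) = 2 + 2 m$)
$10837 G{\left(w{\left(-5 \right)},t{\left(x{\left(-5 \right)} \right)} \right)} = 10837 \left(-5\right) = -54185$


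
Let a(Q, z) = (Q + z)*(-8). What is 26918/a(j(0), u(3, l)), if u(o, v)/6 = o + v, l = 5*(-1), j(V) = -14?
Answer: 13459/104 ≈ 129.41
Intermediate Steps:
l = -5
u(o, v) = 6*o + 6*v (u(o, v) = 6*(o + v) = 6*o + 6*v)
a(Q, z) = -8*Q - 8*z
26918/a(j(0), u(3, l)) = 26918/(-8*(-14) - 8*(6*3 + 6*(-5))) = 26918/(112 - 8*(18 - 30)) = 26918/(112 - 8*(-12)) = 26918/(112 + 96) = 26918/208 = 26918*(1/208) = 13459/104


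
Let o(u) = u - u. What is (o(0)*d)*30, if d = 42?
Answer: 0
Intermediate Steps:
o(u) = 0
(o(0)*d)*30 = (0*42)*30 = 0*30 = 0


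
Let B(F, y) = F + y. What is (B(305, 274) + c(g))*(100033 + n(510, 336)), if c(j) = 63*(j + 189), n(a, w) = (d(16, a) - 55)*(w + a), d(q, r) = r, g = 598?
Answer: 24325744080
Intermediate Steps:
n(a, w) = (-55 + a)*(a + w) (n(a, w) = (a - 55)*(w + a) = (-55 + a)*(a + w))
c(j) = 11907 + 63*j (c(j) = 63*(189 + j) = 11907 + 63*j)
(B(305, 274) + c(g))*(100033 + n(510, 336)) = ((305 + 274) + (11907 + 63*598))*(100033 + (510² - 55*510 - 55*336 + 510*336)) = (579 + (11907 + 37674))*(100033 + (260100 - 28050 - 18480 + 171360)) = (579 + 49581)*(100033 + 384930) = 50160*484963 = 24325744080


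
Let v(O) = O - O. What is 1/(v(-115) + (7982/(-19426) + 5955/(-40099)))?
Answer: -389481587/217876024 ≈ -1.7876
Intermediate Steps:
v(O) = 0
1/(v(-115) + (7982/(-19426) + 5955/(-40099))) = 1/(0 + (7982/(-19426) + 5955/(-40099))) = 1/(0 + (7982*(-1/19426) + 5955*(-1/40099))) = 1/(0 + (-3991/9713 - 5955/40099)) = 1/(0 - 217876024/389481587) = 1/(-217876024/389481587) = -389481587/217876024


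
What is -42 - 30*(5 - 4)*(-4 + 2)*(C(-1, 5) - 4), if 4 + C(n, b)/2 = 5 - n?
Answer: -42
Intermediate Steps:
C(n, b) = 2 - 2*n (C(n, b) = -8 + 2*(5 - n) = -8 + (10 - 2*n) = 2 - 2*n)
-42 - 30*(5 - 4)*(-4 + 2)*(C(-1, 5) - 4) = -42 - 30*(5 - 4)*(-4 + 2)*((2 - 2*(-1)) - 4) = -42 - 30*(-2*((2 + 2) - 4)) = -42 - 30*(-2*(4 - 4)) = -42 - 30*(-2*0) = -42 - 30*0 = -42 + 0 = -42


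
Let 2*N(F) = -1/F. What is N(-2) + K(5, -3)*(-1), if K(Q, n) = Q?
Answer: -19/4 ≈ -4.7500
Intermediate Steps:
N(F) = -1/(2*F) (N(F) = (-1/F)/2 = -1/(2*F))
N(-2) + K(5, -3)*(-1) = -½/(-2) + 5*(-1) = -½*(-½) - 5 = ¼ - 5 = -19/4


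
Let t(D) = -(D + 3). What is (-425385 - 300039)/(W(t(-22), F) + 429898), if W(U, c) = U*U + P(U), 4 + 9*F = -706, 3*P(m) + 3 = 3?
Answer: -725424/430259 ≈ -1.6860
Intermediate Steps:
P(m) = 0 (P(m) = -1 + (⅓)*3 = -1 + 1 = 0)
F = -710/9 (F = -4/9 + (⅑)*(-706) = -4/9 - 706/9 = -710/9 ≈ -78.889)
t(D) = -3 - D (t(D) = -(3 + D) = -3 - D)
W(U, c) = U² (W(U, c) = U*U + 0 = U² + 0 = U²)
(-425385 - 300039)/(W(t(-22), F) + 429898) = (-425385 - 300039)/((-3 - 1*(-22))² + 429898) = -725424/((-3 + 22)² + 429898) = -725424/(19² + 429898) = -725424/(361 + 429898) = -725424/430259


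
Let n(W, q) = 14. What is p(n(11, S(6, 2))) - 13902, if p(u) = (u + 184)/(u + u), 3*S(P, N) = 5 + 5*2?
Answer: -194529/14 ≈ -13895.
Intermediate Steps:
S(P, N) = 5 (S(P, N) = (5 + 5*2)/3 = (5 + 10)/3 = (⅓)*15 = 5)
p(u) = (184 + u)/(2*u) (p(u) = (184 + u)/((2*u)) = (184 + u)*(1/(2*u)) = (184 + u)/(2*u))
p(n(11, S(6, 2))) - 13902 = (½)*(184 + 14)/14 - 13902 = (½)*(1/14)*198 - 13902 = 99/14 - 13902 = -194529/14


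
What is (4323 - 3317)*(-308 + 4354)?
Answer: 4070276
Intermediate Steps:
(4323 - 3317)*(-308 + 4354) = 1006*4046 = 4070276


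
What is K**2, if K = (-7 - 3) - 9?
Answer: 361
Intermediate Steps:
K = -19 (K = -10 - 9 = -19)
K**2 = (-19)**2 = 361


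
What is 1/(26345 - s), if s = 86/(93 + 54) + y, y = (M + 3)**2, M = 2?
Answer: 147/3868954 ≈ 3.7995e-5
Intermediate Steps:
y = 25 (y = (2 + 3)**2 = 5**2 = 25)
s = 3761/147 (s = 86/(93 + 54) + 25 = 86/147 + 25 = 3761/147 ≈ 25.585)
1/(26345 - s) = 1/(26345 - 1*3761/147) = 1/(26345 - 3761/147) = 1/(3868954/147) = 147/3868954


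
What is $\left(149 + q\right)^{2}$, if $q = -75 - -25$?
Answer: $9801$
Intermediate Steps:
$q = -50$ ($q = -75 + 25 = -50$)
$\left(149 + q\right)^{2} = \left(149 - 50\right)^{2} = 99^{2} = 9801$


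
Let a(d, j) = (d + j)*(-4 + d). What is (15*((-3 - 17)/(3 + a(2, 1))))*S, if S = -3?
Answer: -300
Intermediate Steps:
a(d, j) = (-4 + d)*(d + j)
(15*((-3 - 17)/(3 + a(2, 1))))*S = (15*((-3 - 17)/(3 + (2**2 - 4*2 - 4*1 + 2*1))))*(-3) = (15*(-20/(3 + (4 - 8 - 4 + 2))))*(-3) = (15*(-20/(3 - 6)))*(-3) = (15*(-20/(-3)))*(-3) = (15*(-20*(-1/3)))*(-3) = (15*(20/3))*(-3) = 100*(-3) = -300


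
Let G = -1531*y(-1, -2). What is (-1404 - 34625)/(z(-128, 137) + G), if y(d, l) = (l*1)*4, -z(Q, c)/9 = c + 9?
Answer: -5147/1562 ≈ -3.2951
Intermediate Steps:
z(Q, c) = -81 - 9*c (z(Q, c) = -9*(c + 9) = -9*(9 + c) = -81 - 9*c)
y(d, l) = 4*l (y(d, l) = l*4 = 4*l)
G = 12248 (G = -6124*(-2) = -1531*(-8) = 12248)
(-1404 - 34625)/(z(-128, 137) + G) = (-1404 - 34625)/((-81 - 9*137) + 12248) = -36029/((-81 - 1233) + 12248) = -36029/(-1314 + 12248) = -36029/10934 = -36029*1/10934 = -5147/1562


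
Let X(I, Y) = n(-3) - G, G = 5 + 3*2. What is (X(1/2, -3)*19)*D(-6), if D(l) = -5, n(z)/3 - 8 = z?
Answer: -380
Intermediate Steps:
n(z) = 24 + 3*z
G = 11 (G = 5 + 6 = 11)
X(I, Y) = 4 (X(I, Y) = (24 + 3*(-3)) - 1*11 = (24 - 9) - 11 = 15 - 11 = 4)
(X(1/2, -3)*19)*D(-6) = (4*19)*(-5) = 76*(-5) = -380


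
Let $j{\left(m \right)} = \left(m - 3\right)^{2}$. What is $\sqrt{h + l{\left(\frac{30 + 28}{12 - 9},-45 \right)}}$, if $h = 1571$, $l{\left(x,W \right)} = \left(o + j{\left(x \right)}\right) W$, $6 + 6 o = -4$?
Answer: $3 i \sqrt{1151} \approx 101.78 i$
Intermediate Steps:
$o = - \frac{5}{3}$ ($o = -1 + \frac{1}{6} \left(-4\right) = -1 - \frac{2}{3} = - \frac{5}{3} \approx -1.6667$)
$j{\left(m \right)} = \left(-3 + m\right)^{2}$
$l{\left(x,W \right)} = W \left(- \frac{5}{3} + \left(-3 + x\right)^{2}\right)$ ($l{\left(x,W \right)} = \left(- \frac{5}{3} + \left(-3 + x\right)^{2}\right) W = W \left(- \frac{5}{3} + \left(-3 + x\right)^{2}\right)$)
$\sqrt{h + l{\left(\frac{30 + 28}{12 - 9},-45 \right)}} = \sqrt{1571 + \frac{1}{3} \left(-45\right) \left(-5 + 3 \left(-3 + \frac{30 + 28}{12 - 9}\right)^{2}\right)} = \sqrt{1571 + \frac{1}{3} \left(-45\right) \left(-5 + 3 \left(-3 + \frac{58}{3}\right)^{2}\right)} = \sqrt{1571 + \frac{1}{3} \left(-45\right) \left(-5 + 3 \left(\frac{49}{3}\right)^{2}\right)} = \sqrt{1571 + \frac{1}{3} \left(-45\right) \left(-5 + 3 \cdot \frac{2401}{9}\right)} = \sqrt{1571 + \frac{1}{3} \left(-45\right) \left(-5 + \frac{2401}{3}\right)} = \sqrt{1571 + \frac{1}{3} \left(-45\right) \frac{2386}{3}} = \sqrt{1571 - 11930} = \sqrt{-10359} = 3 i \sqrt{1151}$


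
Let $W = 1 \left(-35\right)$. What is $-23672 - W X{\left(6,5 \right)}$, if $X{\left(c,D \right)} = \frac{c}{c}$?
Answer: $-23637$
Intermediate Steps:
$X{\left(c,D \right)} = 1$
$W = -35$
$-23672 - W X{\left(6,5 \right)} = -23672 - \left(-35\right) 1 = -23672 - -35 = -23672 + 35 = -23637$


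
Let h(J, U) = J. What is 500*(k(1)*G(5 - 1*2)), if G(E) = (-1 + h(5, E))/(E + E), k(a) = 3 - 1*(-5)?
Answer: 8000/3 ≈ 2666.7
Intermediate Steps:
k(a) = 8 (k(a) = 3 + 5 = 8)
G(E) = 2/E (G(E) = (-1 + 5)/(E + E) = 4/((2*E)) = 4*(1/(2*E)) = 2/E)
500*(k(1)*G(5 - 1*2)) = 500*(8*(2/(5 - 1*2))) = 500*(8*(2/(5 - 2))) = 500*(8*(2/3)) = 500*(8*(2*(⅓))) = 500*(8*(⅔)) = 500*(16/3) = 8000/3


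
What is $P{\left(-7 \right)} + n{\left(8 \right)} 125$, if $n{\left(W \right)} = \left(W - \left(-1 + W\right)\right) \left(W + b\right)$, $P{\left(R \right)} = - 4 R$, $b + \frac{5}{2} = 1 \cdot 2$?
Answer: $\frac{1931}{2} \approx 965.5$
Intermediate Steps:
$b = - \frac{1}{2}$ ($b = - \frac{5}{2} + 1 \cdot 2 = - \frac{5}{2} + 2 = - \frac{1}{2} \approx -0.5$)
$n{\left(W \right)} = - \frac{1}{2} + W$ ($n{\left(W \right)} = \left(W - \left(-1 + W\right)\right) \left(W - \frac{1}{2}\right) = 1 \left(- \frac{1}{2} + W\right) = - \frac{1}{2} + W$)
$P{\left(-7 \right)} + n{\left(8 \right)} 125 = \left(-4\right) \left(-7\right) + \left(- \frac{1}{2} + 8\right) 125 = 28 + \frac{15}{2} \cdot 125 = 28 + \frac{1875}{2} = \frac{1931}{2}$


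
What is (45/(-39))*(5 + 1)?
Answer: -90/13 ≈ -6.9231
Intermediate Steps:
(45/(-39))*(5 + 1) = (45*(-1/39))*6 = -15/13*6 = -90/13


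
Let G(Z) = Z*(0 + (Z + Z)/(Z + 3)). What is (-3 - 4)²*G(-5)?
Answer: -1225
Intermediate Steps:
G(Z) = 2*Z²/(3 + Z) (G(Z) = Z*(0 + (2*Z)/(3 + Z)) = Z*(0 + 2*Z/(3 + Z)) = Z*(2*Z/(3 + Z)) = 2*Z²/(3 + Z))
(-3 - 4)²*G(-5) = (-3 - 4)²*(2*(-5)²/(3 - 5)) = (-7)²*(2*25/(-2)) = 49*(2*25*(-½)) = 49*(-25) = -1225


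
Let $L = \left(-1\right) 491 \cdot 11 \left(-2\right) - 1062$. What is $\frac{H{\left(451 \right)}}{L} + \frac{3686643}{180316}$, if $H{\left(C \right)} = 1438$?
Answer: $\frac{9041799307}{439069460} \approx 20.593$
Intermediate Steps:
$L = 9740$ ($L = \left(-491\right) \left(-22\right) - 1062 = 10802 - 1062 = 9740$)
$\frac{H{\left(451 \right)}}{L} + \frac{3686643}{180316} = \frac{1438}{9740} + \frac{3686643}{180316} = 1438 \cdot \frac{1}{9740} + 3686643 \cdot \frac{1}{180316} = \frac{719}{4870} + \frac{3686643}{180316} = \frac{9041799307}{439069460}$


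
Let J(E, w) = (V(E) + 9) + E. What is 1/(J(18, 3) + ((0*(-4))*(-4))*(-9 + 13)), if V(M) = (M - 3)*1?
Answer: 1/42 ≈ 0.023810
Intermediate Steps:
V(M) = -3 + M (V(M) = (-3 + M)*1 = -3 + M)
J(E, w) = 6 + 2*E (J(E, w) = ((-3 + E) + 9) + E = (6 + E) + E = 6 + 2*E)
1/(J(18, 3) + ((0*(-4))*(-4))*(-9 + 13)) = 1/((6 + 2*18) + ((0*(-4))*(-4))*(-9 + 13)) = 1/((6 + 36) + (0*(-4))*4) = 1/(42 + 0*4) = 1/(42 + 0) = 1/42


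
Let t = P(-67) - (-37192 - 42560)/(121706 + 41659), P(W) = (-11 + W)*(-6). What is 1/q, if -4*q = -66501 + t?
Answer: 217820/3595800431 ≈ 6.0576e-5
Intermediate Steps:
P(W) = 66 - 6*W
t = 25511524/54455 (t = (66 - 6*(-67)) - (-37192 - 42560)/(121706 + 41659) = (66 + 402) - (-79752)/163365 = 468 - (-79752)/163365 = 468 - 1*(-26584/54455) = 468 + 26584/54455 = 25511524/54455 ≈ 468.49)
q = 3595800431/217820 (q = -(-66501 + 25511524/54455)/4 = -¼*(-3595800431/54455) = 3595800431/217820 ≈ 16508.)
1/q = 1/(3595800431/217820) = 217820/3595800431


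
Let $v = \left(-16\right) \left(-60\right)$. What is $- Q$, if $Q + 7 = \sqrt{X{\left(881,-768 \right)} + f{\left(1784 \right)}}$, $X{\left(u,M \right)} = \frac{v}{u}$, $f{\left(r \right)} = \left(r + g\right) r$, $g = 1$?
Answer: $7 - \frac{30 \sqrt{2746265534}}{881} \approx -1777.5$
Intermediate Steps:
$f{\left(r \right)} = r \left(1 + r\right)$ ($f{\left(r \right)} = \left(r + 1\right) r = \left(1 + r\right) r = r \left(1 + r\right)$)
$v = 960$
$X{\left(u,M \right)} = \frac{960}{u}$
$Q = -7 + \frac{30 \sqrt{2746265534}}{881}$ ($Q = -7 + \sqrt{\frac{960}{881} + 1784 \left(1 + 1784\right)} = -7 + \sqrt{960 \cdot \frac{1}{881} + 1784 \cdot 1785} = -7 + \sqrt{\frac{960}{881} + 3184440} = -7 + \sqrt{\frac{2805492600}{881}} = -7 + \frac{30 \sqrt{2746265534}}{881} \approx 1777.5$)
$- Q = - (-7 + \frac{30 \sqrt{2746265534}}{881}) = 7 - \frac{30 \sqrt{2746265534}}{881}$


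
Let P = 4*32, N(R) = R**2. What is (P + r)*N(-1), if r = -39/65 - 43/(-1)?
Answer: 852/5 ≈ 170.40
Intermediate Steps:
r = 212/5 (r = -39*1/65 - 43*(-1) = -3/5 + 43 = 212/5 ≈ 42.400)
P = 128
(P + r)*N(-1) = (128 + 212/5)*(-1)**2 = (852/5)*1 = 852/5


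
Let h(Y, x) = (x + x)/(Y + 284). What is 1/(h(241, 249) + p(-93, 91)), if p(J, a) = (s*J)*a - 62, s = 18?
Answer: -175/26669134 ≈ -6.5619e-6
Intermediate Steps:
p(J, a) = -62 + 18*J*a (p(J, a) = (18*J)*a - 62 = 18*J*a - 62 = -62 + 18*J*a)
h(Y, x) = 2*x/(284 + Y) (h(Y, x) = (2*x)/(284 + Y) = 2*x/(284 + Y))
1/(h(241, 249) + p(-93, 91)) = 1/(2*249/(284 + 241) + (-62 + 18*(-93)*91)) = 1/(2*249/525 + (-62 - 152334)) = 1/(2*249*(1/525) - 152396) = 1/(166/175 - 152396) = 1/(-26669134/175) = -175/26669134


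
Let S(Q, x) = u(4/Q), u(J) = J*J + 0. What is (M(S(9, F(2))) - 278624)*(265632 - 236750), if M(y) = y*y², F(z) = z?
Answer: -4276621658407616/531441 ≈ -8.0472e+9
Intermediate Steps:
u(J) = J² (u(J) = J² + 0 = J²)
S(Q, x) = 16/Q² (S(Q, x) = (4/Q)² = 16/Q²)
M(y) = y³
(M(S(9, F(2))) - 278624)*(265632 - 236750) = ((16/9²)³ - 278624)*(265632 - 236750) = ((16*(1/81))³ - 278624)*28882 = ((16/81)³ - 278624)*28882 = (4096/531441 - 278624)*28882 = -148072213088/531441*28882 = -4276621658407616/531441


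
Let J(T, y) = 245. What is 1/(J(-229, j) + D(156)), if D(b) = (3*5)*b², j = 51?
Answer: 1/365285 ≈ 2.7376e-6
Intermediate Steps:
D(b) = 15*b²
1/(J(-229, j) + D(156)) = 1/(245 + 15*156²) = 1/(245 + 15*24336) = 1/(245 + 365040) = 1/365285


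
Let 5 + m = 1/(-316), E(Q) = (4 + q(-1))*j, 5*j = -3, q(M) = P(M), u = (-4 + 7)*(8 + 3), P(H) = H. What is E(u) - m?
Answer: 5061/1580 ≈ 3.2032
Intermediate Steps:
u = 33 (u = 3*11 = 33)
q(M) = M
j = -3/5 (j = (1/5)*(-3) = -3/5 ≈ -0.60000)
E(Q) = -9/5 (E(Q) = (4 - 1)*(-3/5) = 3*(-3/5) = -9/5)
m = -1581/316 (m = -5 + 1/(-316) = -5 - 1/316 = -1581/316 ≈ -5.0032)
E(u) - m = -9/5 - 1*(-1581/316) = -9/5 + 1581/316 = 5061/1580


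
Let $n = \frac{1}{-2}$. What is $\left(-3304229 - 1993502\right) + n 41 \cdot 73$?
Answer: $- \frac{10598455}{2} \approx -5.2992 \cdot 10^{6}$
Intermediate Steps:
$n = - \frac{1}{2} \approx -0.5$
$\left(-3304229 - 1993502\right) + n 41 \cdot 73 = \left(-3304229 - 1993502\right) + \left(- \frac{1}{2}\right) 41 \cdot 73 = -5297731 - \frac{2993}{2} = - \frac{10598455}{2}$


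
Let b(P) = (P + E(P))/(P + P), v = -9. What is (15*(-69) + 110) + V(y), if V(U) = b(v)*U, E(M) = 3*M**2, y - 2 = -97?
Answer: 310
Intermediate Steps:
y = -95 (y = 2 - 97 = -95)
b(P) = (P + 3*P**2)/(2*P) (b(P) = (P + 3*P**2)/(P + P) = (P + 3*P**2)/((2*P)) = (P + 3*P**2)*(1/(2*P)) = (P + 3*P**2)/(2*P))
V(U) = -13*U (V(U) = (1/2 + (3/2)*(-9))*U = (1/2 - 27/2)*U = -13*U)
(15*(-69) + 110) + V(y) = (15*(-69) + 110) - 13*(-95) = (-1035 + 110) + 1235 = -925 + 1235 = 310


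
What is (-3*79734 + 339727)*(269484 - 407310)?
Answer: -13854958650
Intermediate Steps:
(-3*79734 + 339727)*(269484 - 407310) = (-239202 + 339727)*(-137826) = 100525*(-137826) = -13854958650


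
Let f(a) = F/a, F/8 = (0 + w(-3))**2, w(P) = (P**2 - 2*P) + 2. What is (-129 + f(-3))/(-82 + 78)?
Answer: 2699/12 ≈ 224.92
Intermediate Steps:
w(P) = 2 + P**2 - 2*P
F = 2312 (F = 8*(0 + (2 + (-3)**2 - 2*(-3)))**2 = 8*(0 + (2 + 9 + 6))**2 = 8*(0 + 17)**2 = 8*17**2 = 8*289 = 2312)
f(a) = 2312/a
(-129 + f(-3))/(-82 + 78) = (-129 + 2312/(-3))/(-82 + 78) = (-129 + 2312*(-1/3))/(-4) = (-129 - 2312/3)*(-1/4) = -2699/3*(-1/4) = 2699/12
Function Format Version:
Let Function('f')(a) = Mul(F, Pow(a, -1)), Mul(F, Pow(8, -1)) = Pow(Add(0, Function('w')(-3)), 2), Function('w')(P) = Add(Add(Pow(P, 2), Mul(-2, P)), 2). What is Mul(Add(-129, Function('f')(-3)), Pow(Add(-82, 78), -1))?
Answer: Rational(2699, 12) ≈ 224.92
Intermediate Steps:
Function('w')(P) = Add(2, Pow(P, 2), Mul(-2, P))
F = 2312 (F = Mul(8, Pow(Add(0, Add(2, Pow(-3, 2), Mul(-2, -3))), 2)) = Mul(8, Pow(Add(0, Add(2, 9, 6)), 2)) = Mul(8, Pow(Add(0, 17), 2)) = Mul(8, Pow(17, 2)) = Mul(8, 289) = 2312)
Function('f')(a) = Mul(2312, Pow(a, -1))
Mul(Add(-129, Function('f')(-3)), Pow(Add(-82, 78), -1)) = Mul(Add(-129, Mul(2312, Pow(-3, -1))), Pow(Add(-82, 78), -1)) = Mul(Add(-129, Mul(2312, Rational(-1, 3))), Pow(-4, -1)) = Mul(Add(-129, Rational(-2312, 3)), Rational(-1, 4)) = Mul(Rational(-2699, 3), Rational(-1, 4)) = Rational(2699, 12)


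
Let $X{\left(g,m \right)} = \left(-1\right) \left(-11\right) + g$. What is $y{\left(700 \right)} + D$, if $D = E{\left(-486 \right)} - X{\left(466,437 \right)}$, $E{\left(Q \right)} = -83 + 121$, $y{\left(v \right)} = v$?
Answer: $261$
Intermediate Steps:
$X{\left(g,m \right)} = 11 + g$
$E{\left(Q \right)} = 38$
$D = -439$ ($D = 38 - \left(11 + 466\right) = 38 - 477 = -439$)
$y{\left(700 \right)} + D = 700 - 439 = 261$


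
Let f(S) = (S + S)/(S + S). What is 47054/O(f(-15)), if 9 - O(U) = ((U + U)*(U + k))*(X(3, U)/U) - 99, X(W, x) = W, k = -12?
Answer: 23527/87 ≈ 270.43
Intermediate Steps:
f(S) = 1 (f(S) = (2*S)/((2*S)) = (2*S)*(1/(2*S)) = 1)
O(U) = 180 - 6*U (O(U) = 9 - (((U + U)*(U - 12))*(3/U) - 99) = 9 - (((2*U)*(-12 + U))*(3/U) - 99) = 9 - ((2*U*(-12 + U))*(3/U) - 99) = 9 - ((-72 + 6*U) - 99) = 9 - (-171 + 6*U) = 9 + (171 - 6*U) = 180 - 6*U)
47054/O(f(-15)) = 47054/(180 - 6*1) = 47054/(180 - 6) = 47054/174 = 47054*(1/174) = 23527/87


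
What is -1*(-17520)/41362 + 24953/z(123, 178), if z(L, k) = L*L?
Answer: 648583033/312882849 ≈ 2.0729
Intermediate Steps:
z(L, k) = L²
-1*(-17520)/41362 + 24953/z(123, 178) = -1*(-17520)/41362 + 24953/(123²) = 17520*(1/41362) + 24953/15129 = 8760/20681 + 24953*(1/15129) = 8760/20681 + 24953/15129 = 648583033/312882849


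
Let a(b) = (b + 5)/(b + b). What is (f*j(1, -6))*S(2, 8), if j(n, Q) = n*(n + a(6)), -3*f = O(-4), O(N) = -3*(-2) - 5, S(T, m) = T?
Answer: -23/18 ≈ -1.2778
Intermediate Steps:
a(b) = (5 + b)/(2*b) (a(b) = (5 + b)/((2*b)) = (5 + b)*(1/(2*b)) = (5 + b)/(2*b))
O(N) = 1 (O(N) = 6 - 5 = 1)
f = -⅓ (f = -⅓*1 = -⅓ ≈ -0.33333)
j(n, Q) = n*(11/12 + n) (j(n, Q) = n*(n + (½)*(5 + 6)/6) = n*(n + (½)*(⅙)*11) = n*(n + 11/12) = n*(11/12 + n))
(f*j(1, -6))*S(2, 8) = -(11 + 12*1)/36*2 = -(11 + 12)/36*2 = -23/36*2 = -23/18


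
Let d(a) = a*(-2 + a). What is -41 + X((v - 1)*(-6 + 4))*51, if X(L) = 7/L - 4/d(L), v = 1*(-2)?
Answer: 10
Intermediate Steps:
v = -2
X(L) = 7/L - 4/(L*(-2 + L)) (X(L) = 7/L - 4*1/(L*(-2 + L)) = 7/L - 4/(L*(-2 + L)))
-41 + X((v - 1)*(-6 + 4))*51 = -41 + ((-18 + 7*((-2 - 1)*(-6 + 4)))/((((-2 - 1)*(-6 + 4)))*(-2 + (-2 - 1)*(-6 + 4))))*51 = -41 + ((-18 + 7*(-3*(-2)))/(((-3*(-2)))*(-2 - 3*(-2))))*51 = -41 + ((-18 + 7*6)/(6*(-2 + 6)))*51 = -41 + ((⅙)*(-18 + 42)/4)*51 = -41 + ((⅙)*(¼)*24)*51 = -41 + 1*51 = -41 + 51 = 10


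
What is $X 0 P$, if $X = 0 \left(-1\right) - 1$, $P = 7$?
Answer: $0$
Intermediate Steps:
$X = -1$ ($X = 0 - 1 = -1$)
$X 0 P = \left(-1\right) 0 \cdot 7 = 0 \cdot 7 = 0$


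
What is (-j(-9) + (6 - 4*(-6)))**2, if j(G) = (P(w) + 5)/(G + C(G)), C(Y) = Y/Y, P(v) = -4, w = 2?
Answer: 58081/64 ≈ 907.52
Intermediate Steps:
C(Y) = 1
j(G) = 1/(1 + G) (j(G) = (-4 + 5)/(G + 1) = 1/(1 + G))
(-j(-9) + (6 - 4*(-6)))**2 = (-1/(1 - 9) + (6 - 4*(-6)))**2 = (-1/(-8) + (6 + 24))**2 = (-1*(-1/8) + 30)**2 = (1/8 + 30)**2 = (241/8)**2 = 58081/64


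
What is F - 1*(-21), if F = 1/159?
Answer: 3340/159 ≈ 21.006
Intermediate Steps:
F = 1/159 ≈ 0.0062893
F - 1*(-21) = 1/159 - 1*(-21) = 1/159 + 21 = 3340/159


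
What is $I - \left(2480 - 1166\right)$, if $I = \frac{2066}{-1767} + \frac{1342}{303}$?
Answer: $- \frac{77974622}{59489} \approx -1310.7$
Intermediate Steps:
$I = \frac{193924}{59489}$ ($I = 2066 \left(- \frac{1}{1767}\right) + 1342 \cdot \frac{1}{303} = - \frac{2066}{1767} + \frac{1342}{303} = \frac{193924}{59489} \approx 3.2598$)
$I - \left(2480 - 1166\right) = \frac{193924}{59489} - \left(2480 - 1166\right) = \frac{193924}{59489} - 1314 = - \frac{77974622}{59489}$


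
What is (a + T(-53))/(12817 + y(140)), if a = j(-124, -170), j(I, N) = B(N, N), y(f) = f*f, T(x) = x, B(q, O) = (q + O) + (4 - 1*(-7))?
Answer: -382/32417 ≈ -0.011784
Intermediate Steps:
B(q, O) = 11 + O + q (B(q, O) = (O + q) + (4 + 7) = (O + q) + 11 = 11 + O + q)
y(f) = f²
j(I, N) = 11 + 2*N (j(I, N) = 11 + N + N = 11 + 2*N)
a = -329 (a = 11 + 2*(-170) = 11 - 340 = -329)
(a + T(-53))/(12817 + y(140)) = (-329 - 53)/(12817 + 140²) = -382/(12817 + 19600) = -382/32417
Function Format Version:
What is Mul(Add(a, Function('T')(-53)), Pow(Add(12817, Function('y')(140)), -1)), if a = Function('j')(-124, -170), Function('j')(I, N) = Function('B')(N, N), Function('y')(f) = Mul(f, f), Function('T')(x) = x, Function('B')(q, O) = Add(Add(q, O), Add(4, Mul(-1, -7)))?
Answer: Rational(-382, 32417) ≈ -0.011784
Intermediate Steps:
Function('B')(q, O) = Add(11, O, q) (Function('B')(q, O) = Add(Add(O, q), Add(4, 7)) = Add(Add(O, q), 11) = Add(11, O, q))
Function('y')(f) = Pow(f, 2)
Function('j')(I, N) = Add(11, Mul(2, N)) (Function('j')(I, N) = Add(11, N, N) = Add(11, Mul(2, N)))
a = -329 (a = Add(11, Mul(2, -170)) = Add(11, -340) = -329)
Mul(Add(a, Function('T')(-53)), Pow(Add(12817, Function('y')(140)), -1)) = Mul(Add(-329, -53), Pow(Add(12817, Pow(140, 2)), -1)) = Mul(-382, Pow(Add(12817, 19600), -1)) = Mul(-382, Pow(32417, -1)) = Mul(-382, Rational(1, 32417)) = Rational(-382, 32417)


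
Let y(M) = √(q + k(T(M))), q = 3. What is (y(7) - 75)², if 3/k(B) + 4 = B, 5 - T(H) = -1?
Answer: 11259/2 - 225*√2 ≈ 5311.3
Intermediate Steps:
T(H) = 6 (T(H) = 5 - 1*(-1) = 5 + 1 = 6)
k(B) = 3/(-4 + B)
y(M) = 3*√2/2 (y(M) = √(3 + 3/(-4 + 6)) = √(3 + 3/2) = √(9/2) = 3*√2/2)
(y(7) - 75)² = (3*√2/2 - 75)² = (-75 + 3*√2/2)²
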